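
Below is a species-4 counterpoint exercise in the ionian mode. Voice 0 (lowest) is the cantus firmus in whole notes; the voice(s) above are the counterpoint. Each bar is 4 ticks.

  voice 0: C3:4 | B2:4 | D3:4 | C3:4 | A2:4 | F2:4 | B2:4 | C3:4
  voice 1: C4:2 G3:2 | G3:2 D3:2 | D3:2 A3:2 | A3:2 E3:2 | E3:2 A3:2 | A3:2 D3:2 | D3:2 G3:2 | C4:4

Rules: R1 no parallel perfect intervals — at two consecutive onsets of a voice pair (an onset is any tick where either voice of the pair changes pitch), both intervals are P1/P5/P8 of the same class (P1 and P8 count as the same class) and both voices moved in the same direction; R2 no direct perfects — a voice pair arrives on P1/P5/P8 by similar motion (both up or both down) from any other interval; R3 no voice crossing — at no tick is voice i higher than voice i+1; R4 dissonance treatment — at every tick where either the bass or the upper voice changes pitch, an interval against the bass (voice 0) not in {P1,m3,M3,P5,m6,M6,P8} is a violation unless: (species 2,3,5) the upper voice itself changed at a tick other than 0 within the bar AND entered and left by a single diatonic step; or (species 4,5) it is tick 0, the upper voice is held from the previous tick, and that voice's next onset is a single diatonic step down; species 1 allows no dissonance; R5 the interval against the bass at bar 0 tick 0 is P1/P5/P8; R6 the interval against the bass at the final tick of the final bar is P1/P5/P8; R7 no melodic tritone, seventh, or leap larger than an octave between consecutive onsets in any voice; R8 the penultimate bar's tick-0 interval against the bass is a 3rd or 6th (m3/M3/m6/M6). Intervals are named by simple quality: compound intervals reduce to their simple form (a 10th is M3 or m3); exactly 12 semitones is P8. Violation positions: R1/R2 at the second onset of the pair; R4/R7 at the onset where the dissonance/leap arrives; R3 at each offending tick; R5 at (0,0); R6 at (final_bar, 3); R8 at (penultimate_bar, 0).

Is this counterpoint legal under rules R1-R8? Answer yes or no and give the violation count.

bar 0: v0=C3 v1=C4 (P8)
bar 1: v0=B2 v1=G3 (m6)
bar 2: v0=D3 v1=D3 (P1)
bar 3: v0=C3 v1=A3 (M6)
bar 4: v0=A2 v1=E3 (P5)
bar 5: v0=F2 v1=A3 (M3)
bar 6: v0=B2 v1=D3 (m3)
bar 7: v0=C3 v1=C4 (P8)
  R7 @ bar6.0: F2->B2 leap 6st
  R2 @ bar7.0: B2/G3 m6 -> C3/C4 P8 similar

No (2 violations)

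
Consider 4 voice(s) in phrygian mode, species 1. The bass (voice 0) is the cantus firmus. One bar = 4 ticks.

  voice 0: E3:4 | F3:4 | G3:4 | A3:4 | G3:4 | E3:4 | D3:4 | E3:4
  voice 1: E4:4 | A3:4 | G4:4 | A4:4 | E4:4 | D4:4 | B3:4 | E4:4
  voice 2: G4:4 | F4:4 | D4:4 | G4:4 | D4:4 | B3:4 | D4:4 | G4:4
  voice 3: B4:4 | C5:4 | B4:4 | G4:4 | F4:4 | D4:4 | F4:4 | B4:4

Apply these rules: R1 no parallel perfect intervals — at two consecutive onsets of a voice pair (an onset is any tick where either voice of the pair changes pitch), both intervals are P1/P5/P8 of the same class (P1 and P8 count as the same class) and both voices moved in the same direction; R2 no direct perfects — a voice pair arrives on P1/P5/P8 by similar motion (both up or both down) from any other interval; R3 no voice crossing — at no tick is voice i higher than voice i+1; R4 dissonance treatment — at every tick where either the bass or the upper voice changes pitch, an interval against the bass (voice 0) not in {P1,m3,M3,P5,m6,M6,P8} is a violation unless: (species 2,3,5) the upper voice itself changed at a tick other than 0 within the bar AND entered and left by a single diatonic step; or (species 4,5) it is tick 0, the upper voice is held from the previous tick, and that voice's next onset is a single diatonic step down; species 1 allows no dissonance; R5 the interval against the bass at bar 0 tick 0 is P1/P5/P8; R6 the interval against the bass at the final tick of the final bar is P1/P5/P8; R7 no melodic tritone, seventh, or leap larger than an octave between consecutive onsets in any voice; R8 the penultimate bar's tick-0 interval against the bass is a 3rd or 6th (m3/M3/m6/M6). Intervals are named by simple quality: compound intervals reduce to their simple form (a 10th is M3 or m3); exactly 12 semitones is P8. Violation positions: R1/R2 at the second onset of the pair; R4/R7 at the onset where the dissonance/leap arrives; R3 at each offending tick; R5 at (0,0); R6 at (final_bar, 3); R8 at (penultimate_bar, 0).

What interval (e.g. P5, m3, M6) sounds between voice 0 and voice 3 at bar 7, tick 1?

voice 0=E3 voice 3=B4 -> P5

P5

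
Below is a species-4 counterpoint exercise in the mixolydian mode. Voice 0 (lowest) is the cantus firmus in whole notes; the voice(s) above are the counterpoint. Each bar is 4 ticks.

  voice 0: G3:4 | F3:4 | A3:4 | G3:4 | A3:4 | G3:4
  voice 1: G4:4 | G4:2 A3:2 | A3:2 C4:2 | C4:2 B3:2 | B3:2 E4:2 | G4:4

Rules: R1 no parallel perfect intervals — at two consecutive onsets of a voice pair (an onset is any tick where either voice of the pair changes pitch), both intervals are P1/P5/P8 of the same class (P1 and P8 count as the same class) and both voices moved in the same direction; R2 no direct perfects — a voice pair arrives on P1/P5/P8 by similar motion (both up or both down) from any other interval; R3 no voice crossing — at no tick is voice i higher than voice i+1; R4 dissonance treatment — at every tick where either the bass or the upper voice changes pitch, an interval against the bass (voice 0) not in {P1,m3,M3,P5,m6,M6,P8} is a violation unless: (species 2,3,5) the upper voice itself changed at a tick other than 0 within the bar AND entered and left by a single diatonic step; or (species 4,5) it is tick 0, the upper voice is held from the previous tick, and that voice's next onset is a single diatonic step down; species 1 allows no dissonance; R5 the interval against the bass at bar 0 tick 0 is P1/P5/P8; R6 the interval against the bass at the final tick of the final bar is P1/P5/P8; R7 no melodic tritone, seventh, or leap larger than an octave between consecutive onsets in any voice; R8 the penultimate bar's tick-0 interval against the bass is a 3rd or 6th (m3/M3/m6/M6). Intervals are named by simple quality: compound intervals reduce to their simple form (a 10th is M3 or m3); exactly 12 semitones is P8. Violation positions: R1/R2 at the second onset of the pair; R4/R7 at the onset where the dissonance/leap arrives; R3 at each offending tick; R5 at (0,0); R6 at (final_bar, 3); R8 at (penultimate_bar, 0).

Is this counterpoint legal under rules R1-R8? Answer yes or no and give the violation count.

bar 0: v0=G3 v1=G4 (P8)
bar 1: v0=F3 v1=G4 (M2)
bar 2: v0=A3 v1=A3 (P1)
bar 3: v0=G3 v1=C4 (P4)
bar 4: v0=A3 v1=B3 (M2)
bar 5: v0=G3 v1=G4 (P8)
  R4 @ bar1.0: F3/G4 M2 untreated
  R7 @ bar1.2: G4->A3 leap 10st
  R4 @ bar4.0: A3/B3 M2 untreated
  R8 @ bar4.0: penult M2 not 3rd/6th

No (4 violations)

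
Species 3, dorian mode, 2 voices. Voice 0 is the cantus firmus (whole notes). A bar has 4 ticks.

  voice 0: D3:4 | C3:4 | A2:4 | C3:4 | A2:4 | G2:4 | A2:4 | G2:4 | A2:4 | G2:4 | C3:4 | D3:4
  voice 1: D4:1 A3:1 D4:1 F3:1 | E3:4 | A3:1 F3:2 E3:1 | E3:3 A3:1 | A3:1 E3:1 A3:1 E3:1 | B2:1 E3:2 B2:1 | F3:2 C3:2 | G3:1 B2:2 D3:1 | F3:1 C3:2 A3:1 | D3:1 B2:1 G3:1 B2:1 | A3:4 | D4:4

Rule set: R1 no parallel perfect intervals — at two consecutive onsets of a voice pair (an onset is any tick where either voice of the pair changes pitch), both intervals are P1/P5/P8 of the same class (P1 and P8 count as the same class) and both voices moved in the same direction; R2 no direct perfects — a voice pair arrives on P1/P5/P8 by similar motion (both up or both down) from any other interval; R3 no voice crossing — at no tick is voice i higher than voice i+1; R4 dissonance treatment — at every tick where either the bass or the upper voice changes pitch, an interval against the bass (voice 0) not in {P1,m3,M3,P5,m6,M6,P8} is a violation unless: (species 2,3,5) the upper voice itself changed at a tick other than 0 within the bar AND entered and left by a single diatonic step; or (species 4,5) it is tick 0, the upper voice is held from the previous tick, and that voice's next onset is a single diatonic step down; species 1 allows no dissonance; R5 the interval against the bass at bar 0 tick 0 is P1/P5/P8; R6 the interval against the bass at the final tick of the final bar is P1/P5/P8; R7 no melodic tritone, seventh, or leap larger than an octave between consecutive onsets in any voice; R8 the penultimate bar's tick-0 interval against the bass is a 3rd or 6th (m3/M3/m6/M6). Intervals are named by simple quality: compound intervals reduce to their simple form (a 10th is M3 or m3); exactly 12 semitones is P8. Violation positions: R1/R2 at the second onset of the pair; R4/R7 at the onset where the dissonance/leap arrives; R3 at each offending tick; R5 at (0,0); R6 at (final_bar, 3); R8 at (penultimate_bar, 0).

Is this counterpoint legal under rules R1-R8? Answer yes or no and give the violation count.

bar 0: v0=D3 v1=D4 (P8)
bar 1: v0=C3 v1=E3 (M3)
bar 2: v0=A2 v1=A3 (P8)
bar 3: v0=C3 v1=E3 (M3)
bar 4: v0=A2 v1=A3 (P8)
bar 5: v0=G2 v1=B2 (M3)
bar 6: v0=A2 v1=F3 (m6)
bar 7: v0=G2 v1=G3 (P8)
bar 8: v0=A2 v1=F3 (m6)
bar 9: v0=G2 v1=D3 (P5)
bar 10: v0=C3 v1=A3 (M6)
bar 11: v0=D3 v1=D4 (P8)
  R7 @ bar6.0: B2->F3 leap 6st
  R2 @ bar9.0: A2/A3 P8 -> G2/D3 P5 similar
  R7 @ bar10.0: B2->A3 leap 10st
  R2 @ bar11.0: C3/A3 M6 -> D3/D4 P8 similar

No (4 violations)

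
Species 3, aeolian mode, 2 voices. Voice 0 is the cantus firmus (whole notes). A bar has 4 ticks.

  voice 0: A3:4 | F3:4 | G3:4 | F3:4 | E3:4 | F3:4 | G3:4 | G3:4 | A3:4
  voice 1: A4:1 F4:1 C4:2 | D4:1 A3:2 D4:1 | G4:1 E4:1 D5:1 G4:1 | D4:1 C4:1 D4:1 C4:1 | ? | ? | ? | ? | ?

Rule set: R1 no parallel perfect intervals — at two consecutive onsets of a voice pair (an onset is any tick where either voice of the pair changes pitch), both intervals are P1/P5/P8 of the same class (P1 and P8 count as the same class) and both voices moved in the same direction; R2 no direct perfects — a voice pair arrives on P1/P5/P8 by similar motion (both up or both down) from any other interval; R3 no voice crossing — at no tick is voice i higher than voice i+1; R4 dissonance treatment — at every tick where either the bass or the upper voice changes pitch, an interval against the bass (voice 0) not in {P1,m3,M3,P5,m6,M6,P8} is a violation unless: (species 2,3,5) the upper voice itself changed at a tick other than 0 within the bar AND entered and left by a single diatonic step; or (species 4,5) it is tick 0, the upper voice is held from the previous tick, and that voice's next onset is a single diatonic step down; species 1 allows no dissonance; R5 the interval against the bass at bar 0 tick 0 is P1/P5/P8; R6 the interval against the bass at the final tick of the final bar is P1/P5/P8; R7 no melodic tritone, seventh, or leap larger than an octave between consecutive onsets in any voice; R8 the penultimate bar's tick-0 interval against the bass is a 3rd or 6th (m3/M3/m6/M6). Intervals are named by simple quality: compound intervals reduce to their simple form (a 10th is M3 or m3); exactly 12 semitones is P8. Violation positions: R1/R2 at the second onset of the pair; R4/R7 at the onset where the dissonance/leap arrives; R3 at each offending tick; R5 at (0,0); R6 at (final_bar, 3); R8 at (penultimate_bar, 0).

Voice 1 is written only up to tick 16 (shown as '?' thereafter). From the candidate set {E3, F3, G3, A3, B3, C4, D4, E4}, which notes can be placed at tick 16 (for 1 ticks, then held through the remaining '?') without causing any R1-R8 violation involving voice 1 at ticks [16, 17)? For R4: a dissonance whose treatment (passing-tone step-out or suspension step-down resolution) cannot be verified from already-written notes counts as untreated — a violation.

{C4, E4, G3}

E3: violates R2
F3: violates R4
G3: legal
A3: violates R4
B3: violates R1
C4: legal
D4: violates R4
E4: legal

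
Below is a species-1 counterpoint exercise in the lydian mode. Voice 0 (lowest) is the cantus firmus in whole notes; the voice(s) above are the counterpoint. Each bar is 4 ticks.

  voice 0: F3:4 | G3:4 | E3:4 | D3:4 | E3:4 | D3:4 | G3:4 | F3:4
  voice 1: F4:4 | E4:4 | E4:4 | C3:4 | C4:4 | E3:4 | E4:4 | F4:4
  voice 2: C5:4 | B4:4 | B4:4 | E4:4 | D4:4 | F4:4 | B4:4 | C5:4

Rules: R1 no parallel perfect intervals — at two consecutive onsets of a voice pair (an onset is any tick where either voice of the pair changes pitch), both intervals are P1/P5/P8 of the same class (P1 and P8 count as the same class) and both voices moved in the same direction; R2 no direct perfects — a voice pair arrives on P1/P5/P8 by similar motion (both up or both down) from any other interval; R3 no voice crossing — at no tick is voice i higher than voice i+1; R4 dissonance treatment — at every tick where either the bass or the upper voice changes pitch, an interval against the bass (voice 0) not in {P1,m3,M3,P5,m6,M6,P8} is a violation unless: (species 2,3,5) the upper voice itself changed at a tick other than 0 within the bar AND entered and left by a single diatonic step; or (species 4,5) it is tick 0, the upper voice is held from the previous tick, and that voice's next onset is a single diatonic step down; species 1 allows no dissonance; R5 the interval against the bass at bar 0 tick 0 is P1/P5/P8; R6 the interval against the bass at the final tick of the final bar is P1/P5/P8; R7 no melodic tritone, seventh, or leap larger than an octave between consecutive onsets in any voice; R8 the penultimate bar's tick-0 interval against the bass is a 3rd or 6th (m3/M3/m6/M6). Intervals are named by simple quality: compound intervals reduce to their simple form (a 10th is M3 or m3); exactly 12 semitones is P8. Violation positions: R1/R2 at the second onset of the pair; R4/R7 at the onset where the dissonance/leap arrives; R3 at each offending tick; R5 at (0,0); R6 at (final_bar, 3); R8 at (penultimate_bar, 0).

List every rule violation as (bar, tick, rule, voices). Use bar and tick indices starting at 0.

(1, 0, R1, (1, 2))
(3, 0, R3, (0, 1))
(3, 0, R4, (0, 1))
(3, 0, R4, (0, 2))
(3, 0, R7, (1,))
(3, 1, R3, (0, 1))
(3, 2, R3, (0, 1))
(3, 3, R3, (0, 1))
(4, 0, R4, (0, 2))
(5, 0, R4, (0, 1))
(6, 0, R2, (1, 2))
(6, 0, R7, (2,))
(7, 0, R1, (1, 2))

bar 0: v0=F3 v1=F4 v2=C5 downbeat P5
bar 1: v0=G3 v1=E4 v2=B4 downbeat M3
bar 2: v0=E3 v1=E4 v2=B4 downbeat P5
bar 3: v0=D3 v1=C3 v2=E4 downbeat M2
bar 4: v0=E3 v1=C4 v2=D4 downbeat m7
bar 5: v0=D3 v1=E3 v2=F4 downbeat m3
bar 6: v0=G3 v1=E4 v2=B4 downbeat M3
bar 7: v0=F3 v1=F4 v2=C5 downbeat P5
  -> R1 @ bar 1 tick 0 v(1, 2): F4/C5 P5 -> E4/B4 P5 similar
  -> R3 @ bar 3 tick 0 v(0, 1): D3 above C3
  -> R4 @ bar 3 tick 0 v(0, 1): D3/C3 M2 untreated
  -> R4 @ bar 3 tick 0 v(0, 2): D3/E4 M2 untreated
  -> R7 @ bar 3 tick 0 v(1,): E4->C3 leap 16st
  -> R3 @ bar 3 tick 1 v(0, 1): D3 above C3
  -> R3 @ bar 3 tick 2 v(0, 1): D3 above C3
  -> R3 @ bar 3 tick 3 v(0, 1): D3 above C3
  -> R4 @ bar 4 tick 0 v(0, 2): E3/D4 m7 untreated
  -> R4 @ bar 5 tick 0 v(0, 1): D3/E3 M2 untreated
  -> R2 @ bar 6 tick 0 v(1, 2): E3/F4 m2 -> E4/B4 P5 similar
  -> R7 @ bar 6 tick 0 v(2,): F4->B4 leap 6st
  -> R1 @ bar 7 tick 0 v(1, 2): E4/B4 P5 -> F4/C5 P5 similar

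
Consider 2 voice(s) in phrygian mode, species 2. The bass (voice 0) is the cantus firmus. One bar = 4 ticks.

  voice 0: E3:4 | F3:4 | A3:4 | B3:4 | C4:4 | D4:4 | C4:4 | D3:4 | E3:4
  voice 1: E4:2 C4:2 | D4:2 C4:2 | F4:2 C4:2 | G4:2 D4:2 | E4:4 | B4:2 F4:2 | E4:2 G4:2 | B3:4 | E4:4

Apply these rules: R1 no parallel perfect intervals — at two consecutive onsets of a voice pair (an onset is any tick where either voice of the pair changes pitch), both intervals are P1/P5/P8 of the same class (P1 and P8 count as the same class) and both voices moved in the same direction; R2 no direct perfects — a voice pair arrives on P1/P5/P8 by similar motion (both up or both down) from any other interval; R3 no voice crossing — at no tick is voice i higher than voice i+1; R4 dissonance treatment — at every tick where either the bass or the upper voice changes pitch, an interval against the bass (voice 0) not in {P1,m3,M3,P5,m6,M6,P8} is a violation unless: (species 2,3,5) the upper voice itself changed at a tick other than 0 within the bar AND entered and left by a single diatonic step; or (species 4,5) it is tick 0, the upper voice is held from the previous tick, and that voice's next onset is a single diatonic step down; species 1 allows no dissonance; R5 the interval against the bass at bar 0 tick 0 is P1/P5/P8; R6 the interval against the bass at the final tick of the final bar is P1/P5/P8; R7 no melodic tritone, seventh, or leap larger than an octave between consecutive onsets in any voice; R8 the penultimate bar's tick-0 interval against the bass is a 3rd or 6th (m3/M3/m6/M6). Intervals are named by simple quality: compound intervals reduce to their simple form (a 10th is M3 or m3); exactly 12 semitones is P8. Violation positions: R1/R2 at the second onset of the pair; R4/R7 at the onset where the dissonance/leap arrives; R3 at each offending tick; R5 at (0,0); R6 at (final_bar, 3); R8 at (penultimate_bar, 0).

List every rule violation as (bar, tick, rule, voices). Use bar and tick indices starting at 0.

(5, 2, R7, (1,))
(7, 0, R7, (0,))
(8, 0, R2, (0, 1))

bar 0: v0=E3 v1=E4 downbeat P8
bar 1: v0=F3 v1=D4 downbeat M6
bar 2: v0=A3 v1=F4 downbeat m6
bar 3: v0=B3 v1=G4 downbeat m6
bar 4: v0=C4 v1=E4 downbeat M3
bar 5: v0=D4 v1=B4 downbeat M6
bar 6: v0=C4 v1=E4 downbeat M3
bar 7: v0=D3 v1=B3 downbeat M6
bar 8: v0=E3 v1=E4 downbeat P8
  -> R7 @ bar 5 tick 2 v(1,): B4->F4 leap 6st
  -> R7 @ bar 7 tick 0 v(0,): C4->D3 leap 10st
  -> R2 @ bar 8 tick 0 v(0, 1): D3/B3 M6 -> E3/E4 P8 similar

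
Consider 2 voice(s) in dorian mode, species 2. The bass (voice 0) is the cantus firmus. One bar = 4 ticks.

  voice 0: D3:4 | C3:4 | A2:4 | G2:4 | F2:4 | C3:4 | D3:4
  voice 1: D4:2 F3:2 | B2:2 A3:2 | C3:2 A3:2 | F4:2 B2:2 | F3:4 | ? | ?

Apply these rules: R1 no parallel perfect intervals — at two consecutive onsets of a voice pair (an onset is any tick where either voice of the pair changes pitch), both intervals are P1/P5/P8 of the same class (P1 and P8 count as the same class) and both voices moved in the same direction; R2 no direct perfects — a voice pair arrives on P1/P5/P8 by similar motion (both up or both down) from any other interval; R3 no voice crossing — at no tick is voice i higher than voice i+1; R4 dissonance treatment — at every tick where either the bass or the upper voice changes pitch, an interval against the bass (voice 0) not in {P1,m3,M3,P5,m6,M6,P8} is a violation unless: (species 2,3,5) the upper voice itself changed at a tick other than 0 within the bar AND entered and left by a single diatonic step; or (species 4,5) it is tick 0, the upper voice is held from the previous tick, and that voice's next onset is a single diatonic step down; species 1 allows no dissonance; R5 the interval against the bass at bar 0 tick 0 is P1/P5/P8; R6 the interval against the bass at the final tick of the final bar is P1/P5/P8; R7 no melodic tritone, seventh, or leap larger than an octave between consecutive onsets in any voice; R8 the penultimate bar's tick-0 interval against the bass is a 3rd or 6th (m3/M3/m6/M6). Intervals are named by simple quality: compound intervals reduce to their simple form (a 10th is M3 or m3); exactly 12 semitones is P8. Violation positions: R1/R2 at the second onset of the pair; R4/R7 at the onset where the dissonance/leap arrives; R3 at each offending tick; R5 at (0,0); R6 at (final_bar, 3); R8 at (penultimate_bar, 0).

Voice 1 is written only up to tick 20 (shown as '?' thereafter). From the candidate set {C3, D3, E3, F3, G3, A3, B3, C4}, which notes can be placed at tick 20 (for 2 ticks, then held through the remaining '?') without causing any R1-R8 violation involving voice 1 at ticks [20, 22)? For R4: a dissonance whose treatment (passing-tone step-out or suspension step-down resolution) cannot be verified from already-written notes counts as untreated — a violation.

{A3, E3}

C3: violates R8
D3: violates R4,R8
E3: legal
F3: violates R4,R8
G3: violates R2,R8
A3: legal
B3: violates R4,R7,R8
C4: violates R1,R8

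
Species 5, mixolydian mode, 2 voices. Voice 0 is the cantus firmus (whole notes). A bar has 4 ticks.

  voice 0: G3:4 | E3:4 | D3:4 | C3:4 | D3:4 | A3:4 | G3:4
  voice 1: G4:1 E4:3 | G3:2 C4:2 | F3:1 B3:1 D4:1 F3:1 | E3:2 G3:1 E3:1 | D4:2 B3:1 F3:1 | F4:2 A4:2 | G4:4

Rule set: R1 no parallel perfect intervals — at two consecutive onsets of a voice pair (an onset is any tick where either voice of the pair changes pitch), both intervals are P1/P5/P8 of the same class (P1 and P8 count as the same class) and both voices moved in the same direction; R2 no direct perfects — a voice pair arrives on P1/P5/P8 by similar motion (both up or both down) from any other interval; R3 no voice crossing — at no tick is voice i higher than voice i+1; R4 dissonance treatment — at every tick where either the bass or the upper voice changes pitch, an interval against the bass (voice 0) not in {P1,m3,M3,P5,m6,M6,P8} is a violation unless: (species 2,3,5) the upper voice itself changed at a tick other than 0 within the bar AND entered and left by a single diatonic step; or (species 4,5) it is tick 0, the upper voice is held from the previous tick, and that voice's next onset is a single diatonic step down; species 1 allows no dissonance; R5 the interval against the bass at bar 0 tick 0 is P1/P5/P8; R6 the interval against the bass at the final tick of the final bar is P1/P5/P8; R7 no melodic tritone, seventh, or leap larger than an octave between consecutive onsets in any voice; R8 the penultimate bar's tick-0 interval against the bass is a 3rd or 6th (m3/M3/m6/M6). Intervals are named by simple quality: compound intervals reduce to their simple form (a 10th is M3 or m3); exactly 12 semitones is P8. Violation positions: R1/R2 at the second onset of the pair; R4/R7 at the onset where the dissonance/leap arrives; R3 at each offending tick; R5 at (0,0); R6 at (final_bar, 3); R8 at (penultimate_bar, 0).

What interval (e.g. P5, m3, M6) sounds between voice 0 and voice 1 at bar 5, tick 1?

voice 0=A3 voice 1=F4 -> m6

m6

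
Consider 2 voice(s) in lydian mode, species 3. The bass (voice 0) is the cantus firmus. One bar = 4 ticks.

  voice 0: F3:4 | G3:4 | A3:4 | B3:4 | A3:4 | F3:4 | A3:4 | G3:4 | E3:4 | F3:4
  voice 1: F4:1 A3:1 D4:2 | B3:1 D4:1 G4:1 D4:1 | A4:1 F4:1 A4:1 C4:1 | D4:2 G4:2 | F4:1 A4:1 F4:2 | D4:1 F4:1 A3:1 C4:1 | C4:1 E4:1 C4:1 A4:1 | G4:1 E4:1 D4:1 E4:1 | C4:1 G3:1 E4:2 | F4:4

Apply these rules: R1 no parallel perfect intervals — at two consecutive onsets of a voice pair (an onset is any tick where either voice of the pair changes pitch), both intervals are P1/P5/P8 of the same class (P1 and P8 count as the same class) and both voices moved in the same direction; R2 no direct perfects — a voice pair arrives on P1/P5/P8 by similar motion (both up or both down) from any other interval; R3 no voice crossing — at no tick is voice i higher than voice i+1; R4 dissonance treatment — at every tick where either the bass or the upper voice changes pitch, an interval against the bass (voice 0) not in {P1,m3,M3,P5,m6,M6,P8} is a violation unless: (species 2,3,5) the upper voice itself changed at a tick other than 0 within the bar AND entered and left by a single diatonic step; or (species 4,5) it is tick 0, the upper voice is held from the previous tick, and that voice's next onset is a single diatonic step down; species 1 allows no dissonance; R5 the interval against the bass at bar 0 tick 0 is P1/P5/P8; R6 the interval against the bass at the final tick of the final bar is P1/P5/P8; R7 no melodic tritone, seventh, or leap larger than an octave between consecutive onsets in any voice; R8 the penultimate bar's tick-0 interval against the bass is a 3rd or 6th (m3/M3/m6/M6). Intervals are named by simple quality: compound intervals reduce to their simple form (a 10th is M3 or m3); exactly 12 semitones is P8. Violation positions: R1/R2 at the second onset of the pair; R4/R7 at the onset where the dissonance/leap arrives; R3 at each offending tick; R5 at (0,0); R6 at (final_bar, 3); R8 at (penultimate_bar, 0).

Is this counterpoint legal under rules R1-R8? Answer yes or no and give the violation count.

bar 0: v0=F3 v1=F4 (P8)
bar 1: v0=G3 v1=B3 (M3)
bar 2: v0=A3 v1=A4 (P8)
bar 3: v0=B3 v1=D4 (m3)
bar 4: v0=A3 v1=F4 (m6)
bar 5: v0=F3 v1=D4 (M6)
bar 6: v0=A3 v1=C4 (m3)
bar 7: v0=G3 v1=G4 (P8)
bar 8: v0=E3 v1=C4 (m6)
bar 9: v0=F3 v1=F4 (P8)
  R2 @ bar2.0: G3/D4 P5 -> A3/A4 P8 similar
  R1 @ bar7.0: A3/A4 P8 -> G3/G4 P8 similar
  R1 @ bar9.0: E3/E4 P8 -> F3/F4 P8 similar

No (3 violations)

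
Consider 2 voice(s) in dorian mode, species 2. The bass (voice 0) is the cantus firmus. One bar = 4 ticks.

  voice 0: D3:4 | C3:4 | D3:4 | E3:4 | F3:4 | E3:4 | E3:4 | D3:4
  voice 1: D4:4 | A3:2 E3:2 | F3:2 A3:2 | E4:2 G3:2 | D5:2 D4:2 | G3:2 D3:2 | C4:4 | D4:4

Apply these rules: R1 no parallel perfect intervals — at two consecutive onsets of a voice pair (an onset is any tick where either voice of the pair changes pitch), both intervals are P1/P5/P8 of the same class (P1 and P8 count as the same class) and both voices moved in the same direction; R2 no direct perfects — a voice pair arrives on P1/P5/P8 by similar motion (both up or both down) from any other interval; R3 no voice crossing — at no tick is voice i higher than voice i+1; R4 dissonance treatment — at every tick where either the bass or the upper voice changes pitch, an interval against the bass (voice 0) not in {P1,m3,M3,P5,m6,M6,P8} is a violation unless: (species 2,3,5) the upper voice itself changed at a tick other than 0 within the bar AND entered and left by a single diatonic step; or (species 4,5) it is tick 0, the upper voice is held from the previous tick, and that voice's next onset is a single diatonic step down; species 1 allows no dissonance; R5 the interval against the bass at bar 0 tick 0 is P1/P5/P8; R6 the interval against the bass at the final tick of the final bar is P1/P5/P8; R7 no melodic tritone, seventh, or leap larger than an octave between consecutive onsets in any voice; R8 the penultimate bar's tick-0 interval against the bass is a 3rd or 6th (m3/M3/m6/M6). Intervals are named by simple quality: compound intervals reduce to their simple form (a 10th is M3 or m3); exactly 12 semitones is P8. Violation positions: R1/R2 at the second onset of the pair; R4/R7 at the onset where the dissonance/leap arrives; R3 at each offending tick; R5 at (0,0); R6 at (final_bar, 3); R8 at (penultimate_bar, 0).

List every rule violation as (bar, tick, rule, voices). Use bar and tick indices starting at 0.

(3, 0, R2, (0, 1))
(4, 0, R7, (1,))
(5, 2, R3, (0, 1))
(5, 2, R4, (0, 1))
(5, 3, R3, (0, 1))
(6, 0, R7, (1,))

bar 0: v0=D3 v1=D4 downbeat P8
bar 1: v0=C3 v1=A3 downbeat M6
bar 2: v0=D3 v1=F3 downbeat m3
bar 3: v0=E3 v1=E4 downbeat P8
bar 4: v0=F3 v1=D5 downbeat M6
bar 5: v0=E3 v1=G3 downbeat m3
bar 6: v0=E3 v1=C4 downbeat m6
bar 7: v0=D3 v1=D4 downbeat P8
  -> R2 @ bar 3 tick 0 v(0, 1): D3/A3 P5 -> E3/E4 P8 similar
  -> R7 @ bar 4 tick 0 v(1,): G3->D5 leap 19st
  -> R3 @ bar 5 tick 2 v(0, 1): E3 above D3
  -> R4 @ bar 5 tick 2 v(0, 1): E3/D3 M2 untreated
  -> R3 @ bar 5 tick 3 v(0, 1): E3 above D3
  -> R7 @ bar 6 tick 0 v(1,): D3->C4 leap 10st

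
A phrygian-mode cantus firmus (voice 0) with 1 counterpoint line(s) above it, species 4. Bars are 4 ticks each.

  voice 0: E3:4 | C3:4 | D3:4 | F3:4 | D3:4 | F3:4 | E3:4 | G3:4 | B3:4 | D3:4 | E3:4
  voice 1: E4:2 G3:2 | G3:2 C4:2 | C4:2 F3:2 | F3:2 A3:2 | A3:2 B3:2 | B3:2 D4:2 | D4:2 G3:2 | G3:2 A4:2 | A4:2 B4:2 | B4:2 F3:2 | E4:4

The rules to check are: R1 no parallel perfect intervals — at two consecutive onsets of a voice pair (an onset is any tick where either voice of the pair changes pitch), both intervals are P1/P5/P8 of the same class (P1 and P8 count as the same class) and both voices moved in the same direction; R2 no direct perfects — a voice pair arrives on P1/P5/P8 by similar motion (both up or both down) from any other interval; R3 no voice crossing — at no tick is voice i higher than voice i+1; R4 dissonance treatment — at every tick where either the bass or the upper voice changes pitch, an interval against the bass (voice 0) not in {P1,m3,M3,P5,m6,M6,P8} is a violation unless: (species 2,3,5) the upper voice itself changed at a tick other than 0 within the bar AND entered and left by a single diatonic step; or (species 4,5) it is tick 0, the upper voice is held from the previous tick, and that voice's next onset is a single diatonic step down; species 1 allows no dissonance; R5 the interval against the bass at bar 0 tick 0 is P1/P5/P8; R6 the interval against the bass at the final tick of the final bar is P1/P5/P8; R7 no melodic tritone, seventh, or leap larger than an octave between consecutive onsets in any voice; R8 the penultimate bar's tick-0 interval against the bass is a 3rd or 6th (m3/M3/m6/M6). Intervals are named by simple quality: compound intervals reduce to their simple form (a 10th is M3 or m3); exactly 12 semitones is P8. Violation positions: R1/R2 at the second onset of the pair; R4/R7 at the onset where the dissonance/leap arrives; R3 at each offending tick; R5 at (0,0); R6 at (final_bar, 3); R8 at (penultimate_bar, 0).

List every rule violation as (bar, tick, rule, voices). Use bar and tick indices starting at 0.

(2, 0, R4, (0, 1))
(5, 0, R4, (0, 1))
(6, 0, R4, (0, 1))
(7, 2, R4, (0, 1))
(7, 2, R7, (1,))
(8, 0, R4, (0, 1))
(9, 2, R7, (1,))
(10, 0, R2, (0, 1))
(10, 0, R7, (1,))

bar 0: v0=E3 v1=E4 downbeat P8
bar 1: v0=C3 v1=G3 downbeat P5
bar 2: v0=D3 v1=C4 downbeat m7
bar 3: v0=F3 v1=F3 downbeat P1
bar 4: v0=D3 v1=A3 downbeat P5
bar 5: v0=F3 v1=B3 downbeat TT
bar 6: v0=E3 v1=D4 downbeat m7
bar 7: v0=G3 v1=G3 downbeat P1
bar 8: v0=B3 v1=A4 downbeat m7
bar 9: v0=D3 v1=B4 downbeat M6
bar 10: v0=E3 v1=E4 downbeat P8
  -> R4 @ bar 2 tick 0 v(0, 1): D3/C4 m7 untreated
  -> R4 @ bar 5 tick 0 v(0, 1): F3/B3 TT untreated
  -> R4 @ bar 6 tick 0 v(0, 1): E3/D4 m7 untreated
  -> R4 @ bar 7 tick 2 v(0, 1): G3/A4 M2 untreated
  -> R7 @ bar 7 tick 2 v(1,): G3->A4 leap 14st
  -> R4 @ bar 8 tick 0 v(0, 1): B3/A4 m7 untreated
  -> R7 @ bar 9 tick 2 v(1,): B4->F3 leap 18st
  -> R2 @ bar 10 tick 0 v(0, 1): D3/F3 m3 -> E3/E4 P8 similar
  -> R7 @ bar 10 tick 0 v(1,): F3->E4 leap 11st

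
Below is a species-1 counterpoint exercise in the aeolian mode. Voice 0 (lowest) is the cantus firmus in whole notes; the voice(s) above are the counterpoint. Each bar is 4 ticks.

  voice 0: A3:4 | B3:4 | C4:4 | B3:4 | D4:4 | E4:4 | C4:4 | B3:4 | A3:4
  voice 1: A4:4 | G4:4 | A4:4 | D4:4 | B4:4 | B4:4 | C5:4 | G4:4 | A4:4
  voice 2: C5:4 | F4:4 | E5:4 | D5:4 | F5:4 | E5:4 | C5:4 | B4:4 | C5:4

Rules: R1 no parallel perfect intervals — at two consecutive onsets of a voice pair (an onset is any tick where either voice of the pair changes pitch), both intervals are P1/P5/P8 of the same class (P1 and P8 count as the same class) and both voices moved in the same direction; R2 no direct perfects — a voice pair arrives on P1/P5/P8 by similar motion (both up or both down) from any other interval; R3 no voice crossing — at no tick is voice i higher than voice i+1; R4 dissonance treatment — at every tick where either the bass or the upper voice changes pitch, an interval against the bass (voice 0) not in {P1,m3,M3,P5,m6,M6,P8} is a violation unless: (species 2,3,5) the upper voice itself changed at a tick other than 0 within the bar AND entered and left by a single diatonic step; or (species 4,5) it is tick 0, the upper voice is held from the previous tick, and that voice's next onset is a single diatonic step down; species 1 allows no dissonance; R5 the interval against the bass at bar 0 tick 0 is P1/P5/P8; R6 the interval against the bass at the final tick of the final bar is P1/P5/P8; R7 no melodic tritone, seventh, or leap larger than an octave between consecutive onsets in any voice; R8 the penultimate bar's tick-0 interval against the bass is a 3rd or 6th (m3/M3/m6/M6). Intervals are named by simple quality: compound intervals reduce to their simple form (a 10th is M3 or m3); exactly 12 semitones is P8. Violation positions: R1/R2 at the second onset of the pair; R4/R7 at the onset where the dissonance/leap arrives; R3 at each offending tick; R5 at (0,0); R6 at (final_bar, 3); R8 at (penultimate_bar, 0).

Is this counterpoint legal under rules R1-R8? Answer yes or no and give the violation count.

No (13 violations)

bar 0: v0=A3 v1=A4 v2=C5 (m3)
bar 1: v0=B3 v1=G4 v2=F4 (TT)
bar 2: v0=C4 v1=A4 v2=E5 (M3)
bar 3: v0=B3 v1=D4 v2=D5 (m3)
bar 4: v0=D4 v1=B4 v2=F5 (m3)
bar 5: v0=E4 v1=B4 v2=E5 (P8)
bar 6: v0=C4 v1=C5 v2=C5 (P8)
bar 7: v0=B3 v1=G4 v2=B4 (P8)
bar 8: v0=A3 v1=A4 v2=C5 (m3)
  R5 @ bar0.0: opens on m3
  R3 @ bar1.0: G4 above F4
  R4 @ bar1.0: B3/F4 TT untreated
  R3 @ bar1.1: G4 above F4
  R3 @ bar1.2: G4 above F4
  R3 @ bar1.3: G4 above F4
  R2 @ bar2.0: G4/F4 M2 -> A4/E5 P5 similar
  R7 @ bar2.0: F4->E5 leap 11st
  R2 @ bar3.0: A4/E5 P5 -> D4/D5 P8 similar
  R1 @ bar6.0: E4/E5 P8 -> C4/C5 P8 similar
  R1 @ bar7.0: C4/C5 P8 -> B3/B4 P8 similar
  R8 @ bar7.0: penult P8 not 3rd/6th
  R6 @ bar8.3: closes on m3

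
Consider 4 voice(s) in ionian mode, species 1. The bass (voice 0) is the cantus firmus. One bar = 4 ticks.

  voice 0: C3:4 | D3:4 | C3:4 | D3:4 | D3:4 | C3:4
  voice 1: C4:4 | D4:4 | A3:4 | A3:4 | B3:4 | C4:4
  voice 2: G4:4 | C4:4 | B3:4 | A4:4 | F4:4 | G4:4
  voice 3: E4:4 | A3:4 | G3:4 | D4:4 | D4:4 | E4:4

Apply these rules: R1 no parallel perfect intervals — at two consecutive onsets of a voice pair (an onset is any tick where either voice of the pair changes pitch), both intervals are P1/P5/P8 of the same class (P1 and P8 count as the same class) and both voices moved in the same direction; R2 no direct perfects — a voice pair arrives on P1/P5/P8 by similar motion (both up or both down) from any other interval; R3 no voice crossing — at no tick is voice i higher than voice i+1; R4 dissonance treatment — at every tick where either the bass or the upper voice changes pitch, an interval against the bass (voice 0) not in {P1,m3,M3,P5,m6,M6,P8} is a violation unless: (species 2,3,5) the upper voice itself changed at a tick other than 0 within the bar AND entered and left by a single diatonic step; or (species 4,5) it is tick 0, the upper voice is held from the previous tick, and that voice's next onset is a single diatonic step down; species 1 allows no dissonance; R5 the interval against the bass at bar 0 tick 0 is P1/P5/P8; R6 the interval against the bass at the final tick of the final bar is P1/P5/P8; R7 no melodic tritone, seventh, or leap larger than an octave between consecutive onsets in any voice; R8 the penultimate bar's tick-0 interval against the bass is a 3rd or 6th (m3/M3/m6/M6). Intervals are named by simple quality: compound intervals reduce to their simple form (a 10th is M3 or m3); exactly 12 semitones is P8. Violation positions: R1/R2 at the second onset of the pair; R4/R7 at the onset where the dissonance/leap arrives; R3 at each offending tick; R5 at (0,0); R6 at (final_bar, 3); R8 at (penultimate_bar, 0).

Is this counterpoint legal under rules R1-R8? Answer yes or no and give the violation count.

bar 0: v0=C3 v1=C4 v2=G4 v3=E4 (M3)
bar 1: v0=D3 v1=D4 v2=C4 v3=A3 (P5)
bar 2: v0=C3 v1=A3 v2=B3 v3=G3 (P5)
bar 3: v0=D3 v1=A3 v2=A4 v3=D4 (P8)
bar 4: v0=D3 v1=B3 v2=F4 v3=D4 (P8)
bar 5: v0=C3 v1=C4 v2=G4 v3=E4 (M3)
  R3 @ bar0.0: G4 above E4
  R5 @ bar0.0: opens on M3
  R3 @ bar0.1: G4 above E4
  R3 @ bar0.2: G4 above E4
  R3 @ bar0.3: G4 above E4
  R1 @ bar1.0: C3/C4 P8 -> D3/D4 P8 similar
  R3 @ bar1.0: D4 above C4
  R3 @ bar1.0: C4 above A3
  R4 @ bar1.0: D3/C4 m7 untreated
  R3 @ bar1.1: D4 above C4
  R3 @ bar1.1: C4 above A3
  R3 @ bar1.2: D4 above C4
  R3 @ bar1.2: C4 above A3
  R3 @ bar1.3: D4 above C4
  R3 @ bar1.3: C4 above A3
  R1 @ bar2.0: D3/A3 P5 -> C3/G3 P5 similar
  R3 @ bar2.0: B3 above G3
  R4 @ bar2.0: C3/B3 M7 untreated
  R3 @ bar2.1: B3 above G3
  R3 @ bar2.2: B3 above G3
  R3 @ bar2.3: B3 above G3
  R2 @ bar3.0: C3/B3 M7 -> D3/A4 P5 similar
  R2 @ bar3.0: C3/G3 P5 -> D3/D4 P8 similar
  R2 @ bar3.0: B3/G3 M3 -> A4/D4 P5 similar
  R3 @ bar3.0: A4 above D4
  R7 @ bar3.0: B3->A4 leap 10st
  R3 @ bar3.1: A4 above D4
  R3 @ bar3.2: A4 above D4
  R3 @ bar3.3: A4 above D4
  R3 @ bar4.0: F4 above D4
  R8 @ bar4.0: penult P8 not 3rd/6th
  R3 @ bar4.1: F4 above D4
  R3 @ bar4.2: F4 above D4
  R3 @ bar4.3: F4 above D4
  R2 @ bar5.0: B3/F4 TT -> C4/G4 P5 similar
  R3 @ bar5.0: G4 above E4
  R3 @ bar5.1: G4 above E4
  R3 @ bar5.2: G4 above E4
  R3 @ bar5.3: G4 above E4
  R6 @ bar5.3: closes on M3

No (40 violations)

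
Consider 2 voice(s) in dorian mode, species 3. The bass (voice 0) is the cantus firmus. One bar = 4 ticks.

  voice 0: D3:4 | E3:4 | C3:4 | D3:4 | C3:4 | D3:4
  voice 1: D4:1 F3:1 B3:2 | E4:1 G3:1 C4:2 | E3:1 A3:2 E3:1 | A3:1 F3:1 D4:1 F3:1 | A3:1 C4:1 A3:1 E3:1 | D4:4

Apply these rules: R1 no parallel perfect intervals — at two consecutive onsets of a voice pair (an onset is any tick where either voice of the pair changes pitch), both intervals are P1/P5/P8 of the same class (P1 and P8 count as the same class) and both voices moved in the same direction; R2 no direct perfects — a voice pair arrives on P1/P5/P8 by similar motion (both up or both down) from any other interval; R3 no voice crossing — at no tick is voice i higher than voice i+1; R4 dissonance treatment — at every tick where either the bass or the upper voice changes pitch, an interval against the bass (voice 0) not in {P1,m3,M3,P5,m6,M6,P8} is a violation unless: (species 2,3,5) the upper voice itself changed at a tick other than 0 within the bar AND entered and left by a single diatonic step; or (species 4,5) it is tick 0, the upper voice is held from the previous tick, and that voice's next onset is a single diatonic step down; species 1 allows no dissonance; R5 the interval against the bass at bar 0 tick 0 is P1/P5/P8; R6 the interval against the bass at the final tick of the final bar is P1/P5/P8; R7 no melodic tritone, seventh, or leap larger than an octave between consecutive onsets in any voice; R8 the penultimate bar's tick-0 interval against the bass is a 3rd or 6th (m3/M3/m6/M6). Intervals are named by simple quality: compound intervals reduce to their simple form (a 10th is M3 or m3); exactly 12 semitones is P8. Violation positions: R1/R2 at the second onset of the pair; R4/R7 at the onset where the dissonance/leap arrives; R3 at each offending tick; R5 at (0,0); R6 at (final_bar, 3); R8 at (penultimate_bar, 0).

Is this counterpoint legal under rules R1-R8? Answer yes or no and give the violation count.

No (5 violations)

bar 0: v0=D3 v1=D4 (P8)
bar 1: v0=E3 v1=E4 (P8)
bar 2: v0=C3 v1=E3 (M3)
bar 3: v0=D3 v1=A3 (P5)
bar 4: v0=C3 v1=A3 (M6)
bar 5: v0=D3 v1=D4 (P8)
  R7 @ bar0.2: F3->B3 leap 6st
  R2 @ bar1.0: D3/B3 M6 -> E3/E4 P8 similar
  R2 @ bar3.0: C3/E3 M3 -> D3/A3 P5 similar
  R2 @ bar5.0: C3/E3 M3 -> D3/D4 P8 similar
  R7 @ bar5.0: E3->D4 leap 10st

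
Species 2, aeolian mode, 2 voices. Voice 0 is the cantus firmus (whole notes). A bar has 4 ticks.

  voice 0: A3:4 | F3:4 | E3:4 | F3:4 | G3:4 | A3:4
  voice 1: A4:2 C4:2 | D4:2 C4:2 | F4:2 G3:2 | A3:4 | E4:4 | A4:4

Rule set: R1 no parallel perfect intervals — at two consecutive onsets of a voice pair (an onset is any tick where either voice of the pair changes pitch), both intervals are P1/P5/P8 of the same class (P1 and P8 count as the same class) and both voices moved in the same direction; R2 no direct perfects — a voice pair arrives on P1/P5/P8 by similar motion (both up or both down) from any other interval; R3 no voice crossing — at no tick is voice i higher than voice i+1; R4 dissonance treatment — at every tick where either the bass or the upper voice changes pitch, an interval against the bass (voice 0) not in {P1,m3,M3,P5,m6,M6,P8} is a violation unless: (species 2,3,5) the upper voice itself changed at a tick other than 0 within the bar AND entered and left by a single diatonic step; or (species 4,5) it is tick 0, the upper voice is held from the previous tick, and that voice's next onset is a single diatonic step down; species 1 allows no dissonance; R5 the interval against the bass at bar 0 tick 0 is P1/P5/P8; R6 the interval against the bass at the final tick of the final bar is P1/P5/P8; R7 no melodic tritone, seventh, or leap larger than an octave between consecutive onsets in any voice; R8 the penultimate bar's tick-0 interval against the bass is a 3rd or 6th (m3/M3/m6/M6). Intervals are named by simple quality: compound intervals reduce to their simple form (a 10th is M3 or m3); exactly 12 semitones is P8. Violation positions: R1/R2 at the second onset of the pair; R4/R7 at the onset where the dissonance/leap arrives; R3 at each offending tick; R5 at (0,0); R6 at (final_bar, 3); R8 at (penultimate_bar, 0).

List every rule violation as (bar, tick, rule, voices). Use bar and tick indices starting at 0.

bar 0: v0=A3 v1=A4 downbeat P8
bar 1: v0=F3 v1=D4 downbeat M6
bar 2: v0=E3 v1=F4 downbeat m2
bar 3: v0=F3 v1=A3 downbeat M3
bar 4: v0=G3 v1=E4 downbeat M6
bar 5: v0=A3 v1=A4 downbeat P8
  -> R4 @ bar 2 tick 0 v(0, 1): E3/F4 m2 untreated
  -> R7 @ bar 2 tick 2 v(1,): F4->G3 leap 10st
  -> R2 @ bar 5 tick 0 v(0, 1): G3/E4 M6 -> A3/A4 P8 similar

(2, 0, R4, (0, 1))
(2, 2, R7, (1,))
(5, 0, R2, (0, 1))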